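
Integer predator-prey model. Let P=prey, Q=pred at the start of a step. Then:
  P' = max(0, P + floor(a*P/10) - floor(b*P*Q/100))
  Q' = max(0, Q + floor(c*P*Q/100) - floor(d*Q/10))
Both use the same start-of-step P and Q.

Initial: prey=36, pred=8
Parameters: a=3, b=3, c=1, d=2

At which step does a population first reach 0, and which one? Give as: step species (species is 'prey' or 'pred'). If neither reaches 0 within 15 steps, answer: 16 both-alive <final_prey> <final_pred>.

Step 1: prey: 36+10-8=38; pred: 8+2-1=9
Step 2: prey: 38+11-10=39; pred: 9+3-1=11
Step 3: prey: 39+11-12=38; pred: 11+4-2=13
Step 4: prey: 38+11-14=35; pred: 13+4-2=15
Step 5: prey: 35+10-15=30; pred: 15+5-3=17
Step 6: prey: 30+9-15=24; pred: 17+5-3=19
Step 7: prey: 24+7-13=18; pred: 19+4-3=20
Step 8: prey: 18+5-10=13; pred: 20+3-4=19
Step 9: prey: 13+3-7=9; pred: 19+2-3=18
Step 10: prey: 9+2-4=7; pred: 18+1-3=16
Step 11: prey: 7+2-3=6; pred: 16+1-3=14
Step 12: prey: 6+1-2=5; pred: 14+0-2=12
Step 13: prey: 5+1-1=5; pred: 12+0-2=10
Step 14: prey: 5+1-1=5; pred: 10+0-2=8
Step 15: prey: 5+1-1=5; pred: 8+0-1=7
No extinction within 15 steps

Answer: 16 both-alive 5 7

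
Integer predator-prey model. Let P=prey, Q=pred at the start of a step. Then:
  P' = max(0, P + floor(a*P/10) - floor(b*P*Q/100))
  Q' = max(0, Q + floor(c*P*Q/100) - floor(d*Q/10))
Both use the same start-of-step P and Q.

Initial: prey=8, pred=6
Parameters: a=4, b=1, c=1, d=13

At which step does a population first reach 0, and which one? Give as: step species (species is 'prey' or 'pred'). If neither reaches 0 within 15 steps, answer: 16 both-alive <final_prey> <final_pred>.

Answer: 1 pred

Derivation:
Step 1: prey: 8+3-0=11; pred: 6+0-7=0
First extinction: pred at step 1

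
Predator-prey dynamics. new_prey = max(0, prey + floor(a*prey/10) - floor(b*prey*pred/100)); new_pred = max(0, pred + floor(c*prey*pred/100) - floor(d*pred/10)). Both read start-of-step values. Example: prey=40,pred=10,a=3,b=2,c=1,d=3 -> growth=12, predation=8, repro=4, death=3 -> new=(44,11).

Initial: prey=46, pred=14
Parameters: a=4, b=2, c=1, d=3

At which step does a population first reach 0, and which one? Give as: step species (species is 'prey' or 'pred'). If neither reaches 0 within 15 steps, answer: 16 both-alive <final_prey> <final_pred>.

Step 1: prey: 46+18-12=52; pred: 14+6-4=16
Step 2: prey: 52+20-16=56; pred: 16+8-4=20
Step 3: prey: 56+22-22=56; pred: 20+11-6=25
Step 4: prey: 56+22-28=50; pred: 25+14-7=32
Step 5: prey: 50+20-32=38; pred: 32+16-9=39
Step 6: prey: 38+15-29=24; pred: 39+14-11=42
Step 7: prey: 24+9-20=13; pred: 42+10-12=40
Step 8: prey: 13+5-10=8; pred: 40+5-12=33
Step 9: prey: 8+3-5=6; pred: 33+2-9=26
Step 10: prey: 6+2-3=5; pred: 26+1-7=20
Step 11: prey: 5+2-2=5; pred: 20+1-6=15
Step 12: prey: 5+2-1=6; pred: 15+0-4=11
Step 13: prey: 6+2-1=7; pred: 11+0-3=8
Step 14: prey: 7+2-1=8; pred: 8+0-2=6
Step 15: prey: 8+3-0=11; pred: 6+0-1=5
No extinction within 15 steps

Answer: 16 both-alive 11 5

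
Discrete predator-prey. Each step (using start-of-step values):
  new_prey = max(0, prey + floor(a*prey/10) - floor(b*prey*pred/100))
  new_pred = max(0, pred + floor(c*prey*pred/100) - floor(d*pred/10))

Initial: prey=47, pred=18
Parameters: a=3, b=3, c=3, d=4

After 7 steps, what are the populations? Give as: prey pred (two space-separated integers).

Step 1: prey: 47+14-25=36; pred: 18+25-7=36
Step 2: prey: 36+10-38=8; pred: 36+38-14=60
Step 3: prey: 8+2-14=0; pred: 60+14-24=50
Step 4: prey: 0+0-0=0; pred: 50+0-20=30
Step 5: prey: 0+0-0=0; pred: 30+0-12=18
Step 6: prey: 0+0-0=0; pred: 18+0-7=11
Step 7: prey: 0+0-0=0; pred: 11+0-4=7

Answer: 0 7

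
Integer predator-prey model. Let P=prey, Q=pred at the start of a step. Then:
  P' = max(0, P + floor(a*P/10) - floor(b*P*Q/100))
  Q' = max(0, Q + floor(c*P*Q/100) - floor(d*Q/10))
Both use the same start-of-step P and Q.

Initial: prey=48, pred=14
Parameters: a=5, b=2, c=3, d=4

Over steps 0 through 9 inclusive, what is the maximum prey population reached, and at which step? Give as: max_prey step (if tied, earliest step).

Step 1: prey: 48+24-13=59; pred: 14+20-5=29
Step 2: prey: 59+29-34=54; pred: 29+51-11=69
Step 3: prey: 54+27-74=7; pred: 69+111-27=153
Step 4: prey: 7+3-21=0; pred: 153+32-61=124
Step 5: prey: 0+0-0=0; pred: 124+0-49=75
Step 6: prey: 0+0-0=0; pred: 75+0-30=45
Step 7: prey: 0+0-0=0; pred: 45+0-18=27
Step 8: prey: 0+0-0=0; pred: 27+0-10=17
Step 9: prey: 0+0-0=0; pred: 17+0-6=11
Max prey = 59 at step 1

Answer: 59 1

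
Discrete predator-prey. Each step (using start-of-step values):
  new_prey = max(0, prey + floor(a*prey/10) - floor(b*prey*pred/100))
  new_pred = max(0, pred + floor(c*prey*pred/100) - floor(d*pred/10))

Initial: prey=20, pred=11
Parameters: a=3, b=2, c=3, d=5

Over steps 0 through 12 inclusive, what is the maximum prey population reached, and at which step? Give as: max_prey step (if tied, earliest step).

Answer: 24 3

Derivation:
Step 1: prey: 20+6-4=22; pred: 11+6-5=12
Step 2: prey: 22+6-5=23; pred: 12+7-6=13
Step 3: prey: 23+6-5=24; pred: 13+8-6=15
Step 4: prey: 24+7-7=24; pred: 15+10-7=18
Step 5: prey: 24+7-8=23; pred: 18+12-9=21
Step 6: prey: 23+6-9=20; pred: 21+14-10=25
Step 7: prey: 20+6-10=16; pred: 25+15-12=28
Step 8: prey: 16+4-8=12; pred: 28+13-14=27
Step 9: prey: 12+3-6=9; pred: 27+9-13=23
Step 10: prey: 9+2-4=7; pred: 23+6-11=18
Step 11: prey: 7+2-2=7; pred: 18+3-9=12
Step 12: prey: 7+2-1=8; pred: 12+2-6=8
Max prey = 24 at step 3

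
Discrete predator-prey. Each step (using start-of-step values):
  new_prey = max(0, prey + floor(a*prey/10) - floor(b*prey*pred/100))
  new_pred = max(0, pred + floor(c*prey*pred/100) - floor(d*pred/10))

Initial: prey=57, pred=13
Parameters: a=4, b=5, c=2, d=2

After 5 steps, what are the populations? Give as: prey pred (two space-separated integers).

Step 1: prey: 57+22-37=42; pred: 13+14-2=25
Step 2: prey: 42+16-52=6; pred: 25+21-5=41
Step 3: prey: 6+2-12=0; pred: 41+4-8=37
Step 4: prey: 0+0-0=0; pred: 37+0-7=30
Step 5: prey: 0+0-0=0; pred: 30+0-6=24

Answer: 0 24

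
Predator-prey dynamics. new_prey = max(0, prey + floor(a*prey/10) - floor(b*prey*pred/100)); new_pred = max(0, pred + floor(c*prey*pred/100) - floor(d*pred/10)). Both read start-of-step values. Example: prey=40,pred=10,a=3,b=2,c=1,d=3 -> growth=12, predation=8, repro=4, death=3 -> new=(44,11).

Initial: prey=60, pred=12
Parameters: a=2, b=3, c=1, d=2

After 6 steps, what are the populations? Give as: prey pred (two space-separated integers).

Step 1: prey: 60+12-21=51; pred: 12+7-2=17
Step 2: prey: 51+10-26=35; pred: 17+8-3=22
Step 3: prey: 35+7-23=19; pred: 22+7-4=25
Step 4: prey: 19+3-14=8; pred: 25+4-5=24
Step 5: prey: 8+1-5=4; pred: 24+1-4=21
Step 6: prey: 4+0-2=2; pred: 21+0-4=17

Answer: 2 17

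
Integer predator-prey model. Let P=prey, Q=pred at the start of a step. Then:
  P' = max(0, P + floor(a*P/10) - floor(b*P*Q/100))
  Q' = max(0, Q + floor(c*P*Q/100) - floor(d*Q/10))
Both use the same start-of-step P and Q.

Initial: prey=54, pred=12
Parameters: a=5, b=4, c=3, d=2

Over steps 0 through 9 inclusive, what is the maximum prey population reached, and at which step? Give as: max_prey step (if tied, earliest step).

Answer: 56 1

Derivation:
Step 1: prey: 54+27-25=56; pred: 12+19-2=29
Step 2: prey: 56+28-64=20; pred: 29+48-5=72
Step 3: prey: 20+10-57=0; pred: 72+43-14=101
Step 4: prey: 0+0-0=0; pred: 101+0-20=81
Step 5: prey: 0+0-0=0; pred: 81+0-16=65
Step 6: prey: 0+0-0=0; pred: 65+0-13=52
Step 7: prey: 0+0-0=0; pred: 52+0-10=42
Step 8: prey: 0+0-0=0; pred: 42+0-8=34
Step 9: prey: 0+0-0=0; pred: 34+0-6=28
Max prey = 56 at step 1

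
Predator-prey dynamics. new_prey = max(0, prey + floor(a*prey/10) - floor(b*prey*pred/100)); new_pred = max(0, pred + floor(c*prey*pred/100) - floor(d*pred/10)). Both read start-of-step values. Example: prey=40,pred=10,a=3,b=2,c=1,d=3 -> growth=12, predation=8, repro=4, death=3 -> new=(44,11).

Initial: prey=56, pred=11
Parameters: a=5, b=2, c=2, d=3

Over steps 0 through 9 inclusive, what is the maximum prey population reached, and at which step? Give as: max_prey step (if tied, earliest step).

Step 1: prey: 56+28-12=72; pred: 11+12-3=20
Step 2: prey: 72+36-28=80; pred: 20+28-6=42
Step 3: prey: 80+40-67=53; pred: 42+67-12=97
Step 4: prey: 53+26-102=0; pred: 97+102-29=170
Step 5: prey: 0+0-0=0; pred: 170+0-51=119
Step 6: prey: 0+0-0=0; pred: 119+0-35=84
Step 7: prey: 0+0-0=0; pred: 84+0-25=59
Step 8: prey: 0+0-0=0; pred: 59+0-17=42
Step 9: prey: 0+0-0=0; pred: 42+0-12=30
Max prey = 80 at step 2

Answer: 80 2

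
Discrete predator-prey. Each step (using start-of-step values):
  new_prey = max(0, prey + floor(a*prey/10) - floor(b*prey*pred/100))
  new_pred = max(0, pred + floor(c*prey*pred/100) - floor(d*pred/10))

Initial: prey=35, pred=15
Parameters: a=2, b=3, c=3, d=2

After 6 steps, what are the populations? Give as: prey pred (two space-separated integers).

Answer: 0 26

Derivation:
Step 1: prey: 35+7-15=27; pred: 15+15-3=27
Step 2: prey: 27+5-21=11; pred: 27+21-5=43
Step 3: prey: 11+2-14=0; pred: 43+14-8=49
Step 4: prey: 0+0-0=0; pred: 49+0-9=40
Step 5: prey: 0+0-0=0; pred: 40+0-8=32
Step 6: prey: 0+0-0=0; pred: 32+0-6=26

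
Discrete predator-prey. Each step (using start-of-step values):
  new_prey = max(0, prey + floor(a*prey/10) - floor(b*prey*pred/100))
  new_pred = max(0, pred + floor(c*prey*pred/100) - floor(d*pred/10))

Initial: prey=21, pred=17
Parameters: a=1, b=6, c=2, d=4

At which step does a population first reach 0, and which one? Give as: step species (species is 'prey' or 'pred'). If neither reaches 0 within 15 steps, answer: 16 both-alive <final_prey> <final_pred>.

Answer: 2 prey

Derivation:
Step 1: prey: 21+2-21=2; pred: 17+7-6=18
Step 2: prey: 2+0-2=0; pred: 18+0-7=11
First extinction: prey at step 2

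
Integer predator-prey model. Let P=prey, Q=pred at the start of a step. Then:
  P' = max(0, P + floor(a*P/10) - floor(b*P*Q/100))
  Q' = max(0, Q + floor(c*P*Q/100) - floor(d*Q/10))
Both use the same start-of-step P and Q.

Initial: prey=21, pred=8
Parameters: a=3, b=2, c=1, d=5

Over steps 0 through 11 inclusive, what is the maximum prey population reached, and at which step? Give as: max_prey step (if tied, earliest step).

Answer: 159 11

Derivation:
Step 1: prey: 21+6-3=24; pred: 8+1-4=5
Step 2: prey: 24+7-2=29; pred: 5+1-2=4
Step 3: prey: 29+8-2=35; pred: 4+1-2=3
Step 4: prey: 35+10-2=43; pred: 3+1-1=3
Step 5: prey: 43+12-2=53; pred: 3+1-1=3
Step 6: prey: 53+15-3=65; pred: 3+1-1=3
Step 7: prey: 65+19-3=81; pred: 3+1-1=3
Step 8: prey: 81+24-4=101; pred: 3+2-1=4
Step 9: prey: 101+30-8=123; pred: 4+4-2=6
Step 10: prey: 123+36-14=145; pred: 6+7-3=10
Step 11: prey: 145+43-29=159; pred: 10+14-5=19
Max prey = 159 at step 11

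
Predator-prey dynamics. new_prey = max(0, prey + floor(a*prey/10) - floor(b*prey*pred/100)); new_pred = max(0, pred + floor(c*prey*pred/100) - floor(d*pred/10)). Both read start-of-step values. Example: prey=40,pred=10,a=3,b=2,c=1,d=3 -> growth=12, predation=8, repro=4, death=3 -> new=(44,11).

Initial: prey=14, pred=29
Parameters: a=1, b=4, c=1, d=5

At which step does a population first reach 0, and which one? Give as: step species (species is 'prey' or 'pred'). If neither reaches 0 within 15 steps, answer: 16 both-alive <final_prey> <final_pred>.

Step 1: prey: 14+1-16=0; pred: 29+4-14=19
First extinction: prey at step 1

Answer: 1 prey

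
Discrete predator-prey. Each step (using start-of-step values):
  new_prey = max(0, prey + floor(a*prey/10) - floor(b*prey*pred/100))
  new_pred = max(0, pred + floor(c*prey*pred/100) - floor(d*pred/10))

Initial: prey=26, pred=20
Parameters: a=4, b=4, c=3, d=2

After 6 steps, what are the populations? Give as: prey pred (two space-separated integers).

Step 1: prey: 26+10-20=16; pred: 20+15-4=31
Step 2: prey: 16+6-19=3; pred: 31+14-6=39
Step 3: prey: 3+1-4=0; pred: 39+3-7=35
Step 4: prey: 0+0-0=0; pred: 35+0-7=28
Step 5: prey: 0+0-0=0; pred: 28+0-5=23
Step 6: prey: 0+0-0=0; pred: 23+0-4=19

Answer: 0 19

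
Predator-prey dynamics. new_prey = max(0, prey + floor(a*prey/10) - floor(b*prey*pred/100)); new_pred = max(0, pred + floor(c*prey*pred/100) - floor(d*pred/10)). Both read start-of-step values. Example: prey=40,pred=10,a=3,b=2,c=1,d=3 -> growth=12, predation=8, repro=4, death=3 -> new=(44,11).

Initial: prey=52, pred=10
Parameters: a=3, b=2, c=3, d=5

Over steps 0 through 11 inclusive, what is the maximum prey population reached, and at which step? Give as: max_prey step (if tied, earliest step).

Step 1: prey: 52+15-10=57; pred: 10+15-5=20
Step 2: prey: 57+17-22=52; pred: 20+34-10=44
Step 3: prey: 52+15-45=22; pred: 44+68-22=90
Step 4: prey: 22+6-39=0; pred: 90+59-45=104
Step 5: prey: 0+0-0=0; pred: 104+0-52=52
Step 6: prey: 0+0-0=0; pred: 52+0-26=26
Step 7: prey: 0+0-0=0; pred: 26+0-13=13
Step 8: prey: 0+0-0=0; pred: 13+0-6=7
Step 9: prey: 0+0-0=0; pred: 7+0-3=4
Step 10: prey: 0+0-0=0; pred: 4+0-2=2
Step 11: prey: 0+0-0=0; pred: 2+0-1=1
Max prey = 57 at step 1

Answer: 57 1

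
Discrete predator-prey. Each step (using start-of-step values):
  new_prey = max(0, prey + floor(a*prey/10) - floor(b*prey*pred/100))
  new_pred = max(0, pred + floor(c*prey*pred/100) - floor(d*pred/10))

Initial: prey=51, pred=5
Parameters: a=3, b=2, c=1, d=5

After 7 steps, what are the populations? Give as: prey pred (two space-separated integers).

Answer: 96 35

Derivation:
Step 1: prey: 51+15-5=61; pred: 5+2-2=5
Step 2: prey: 61+18-6=73; pred: 5+3-2=6
Step 3: prey: 73+21-8=86; pred: 6+4-3=7
Step 4: prey: 86+25-12=99; pred: 7+6-3=10
Step 5: prey: 99+29-19=109; pred: 10+9-5=14
Step 6: prey: 109+32-30=111; pred: 14+15-7=22
Step 7: prey: 111+33-48=96; pred: 22+24-11=35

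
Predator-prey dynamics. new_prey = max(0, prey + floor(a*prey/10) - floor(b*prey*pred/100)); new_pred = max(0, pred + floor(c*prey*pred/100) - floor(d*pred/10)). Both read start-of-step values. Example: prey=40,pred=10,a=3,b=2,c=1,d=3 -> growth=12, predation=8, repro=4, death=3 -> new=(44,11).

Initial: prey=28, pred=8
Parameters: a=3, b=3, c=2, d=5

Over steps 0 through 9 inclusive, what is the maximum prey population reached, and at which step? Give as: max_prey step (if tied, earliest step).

Answer: 35 4

Derivation:
Step 1: prey: 28+8-6=30; pred: 8+4-4=8
Step 2: prey: 30+9-7=32; pred: 8+4-4=8
Step 3: prey: 32+9-7=34; pred: 8+5-4=9
Step 4: prey: 34+10-9=35; pred: 9+6-4=11
Step 5: prey: 35+10-11=34; pred: 11+7-5=13
Step 6: prey: 34+10-13=31; pred: 13+8-6=15
Step 7: prey: 31+9-13=27; pred: 15+9-7=17
Step 8: prey: 27+8-13=22; pred: 17+9-8=18
Step 9: prey: 22+6-11=17; pred: 18+7-9=16
Max prey = 35 at step 4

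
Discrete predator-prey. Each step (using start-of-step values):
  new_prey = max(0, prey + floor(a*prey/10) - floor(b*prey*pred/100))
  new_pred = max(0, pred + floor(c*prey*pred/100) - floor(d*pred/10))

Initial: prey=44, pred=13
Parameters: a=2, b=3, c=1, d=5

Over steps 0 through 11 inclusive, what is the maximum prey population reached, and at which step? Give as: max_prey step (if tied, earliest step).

Step 1: prey: 44+8-17=35; pred: 13+5-6=12
Step 2: prey: 35+7-12=30; pred: 12+4-6=10
Step 3: prey: 30+6-9=27; pred: 10+3-5=8
Step 4: prey: 27+5-6=26; pred: 8+2-4=6
Step 5: prey: 26+5-4=27; pred: 6+1-3=4
Step 6: prey: 27+5-3=29; pred: 4+1-2=3
Step 7: prey: 29+5-2=32; pred: 3+0-1=2
Step 8: prey: 32+6-1=37; pred: 2+0-1=1
Step 9: prey: 37+7-1=43; pred: 1+0-0=1
Step 10: prey: 43+8-1=50; pred: 1+0-0=1
Step 11: prey: 50+10-1=59; pred: 1+0-0=1
Max prey = 59 at step 11

Answer: 59 11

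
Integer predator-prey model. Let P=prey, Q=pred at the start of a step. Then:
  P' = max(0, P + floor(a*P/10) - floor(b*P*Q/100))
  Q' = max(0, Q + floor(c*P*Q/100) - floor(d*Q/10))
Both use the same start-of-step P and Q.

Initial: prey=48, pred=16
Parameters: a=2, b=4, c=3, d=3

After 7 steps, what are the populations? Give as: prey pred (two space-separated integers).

Answer: 0 10

Derivation:
Step 1: prey: 48+9-30=27; pred: 16+23-4=35
Step 2: prey: 27+5-37=0; pred: 35+28-10=53
Step 3: prey: 0+0-0=0; pred: 53+0-15=38
Step 4: prey: 0+0-0=0; pred: 38+0-11=27
Step 5: prey: 0+0-0=0; pred: 27+0-8=19
Step 6: prey: 0+0-0=0; pred: 19+0-5=14
Step 7: prey: 0+0-0=0; pred: 14+0-4=10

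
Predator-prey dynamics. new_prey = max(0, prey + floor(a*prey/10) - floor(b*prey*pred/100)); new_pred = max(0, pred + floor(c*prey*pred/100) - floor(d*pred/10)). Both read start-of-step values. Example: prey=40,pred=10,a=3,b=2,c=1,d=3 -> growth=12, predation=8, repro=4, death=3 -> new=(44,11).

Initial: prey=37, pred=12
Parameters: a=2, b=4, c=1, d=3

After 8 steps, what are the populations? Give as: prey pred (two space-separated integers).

Step 1: prey: 37+7-17=27; pred: 12+4-3=13
Step 2: prey: 27+5-14=18; pred: 13+3-3=13
Step 3: prey: 18+3-9=12; pred: 13+2-3=12
Step 4: prey: 12+2-5=9; pred: 12+1-3=10
Step 5: prey: 9+1-3=7; pred: 10+0-3=7
Step 6: prey: 7+1-1=7; pred: 7+0-2=5
Step 7: prey: 7+1-1=7; pred: 5+0-1=4
Step 8: prey: 7+1-1=7; pred: 4+0-1=3

Answer: 7 3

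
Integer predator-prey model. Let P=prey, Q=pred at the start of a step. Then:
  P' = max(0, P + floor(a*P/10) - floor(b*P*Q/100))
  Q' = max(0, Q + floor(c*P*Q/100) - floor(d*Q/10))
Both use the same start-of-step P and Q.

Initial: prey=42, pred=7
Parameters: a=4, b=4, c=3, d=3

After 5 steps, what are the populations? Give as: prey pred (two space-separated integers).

Step 1: prey: 42+16-11=47; pred: 7+8-2=13
Step 2: prey: 47+18-24=41; pred: 13+18-3=28
Step 3: prey: 41+16-45=12; pred: 28+34-8=54
Step 4: prey: 12+4-25=0; pred: 54+19-16=57
Step 5: prey: 0+0-0=0; pred: 57+0-17=40

Answer: 0 40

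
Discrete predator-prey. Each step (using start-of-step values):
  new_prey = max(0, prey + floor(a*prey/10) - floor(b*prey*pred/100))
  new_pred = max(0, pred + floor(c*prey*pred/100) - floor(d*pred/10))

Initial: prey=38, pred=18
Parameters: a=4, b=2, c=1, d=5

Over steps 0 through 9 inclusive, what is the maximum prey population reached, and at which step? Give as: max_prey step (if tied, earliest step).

Answer: 82 8

Derivation:
Step 1: prey: 38+15-13=40; pred: 18+6-9=15
Step 2: prey: 40+16-12=44; pred: 15+6-7=14
Step 3: prey: 44+17-12=49; pred: 14+6-7=13
Step 4: prey: 49+19-12=56; pred: 13+6-6=13
Step 5: prey: 56+22-14=64; pred: 13+7-6=14
Step 6: prey: 64+25-17=72; pred: 14+8-7=15
Step 7: prey: 72+28-21=79; pred: 15+10-7=18
Step 8: prey: 79+31-28=82; pred: 18+14-9=23
Step 9: prey: 82+32-37=77; pred: 23+18-11=30
Max prey = 82 at step 8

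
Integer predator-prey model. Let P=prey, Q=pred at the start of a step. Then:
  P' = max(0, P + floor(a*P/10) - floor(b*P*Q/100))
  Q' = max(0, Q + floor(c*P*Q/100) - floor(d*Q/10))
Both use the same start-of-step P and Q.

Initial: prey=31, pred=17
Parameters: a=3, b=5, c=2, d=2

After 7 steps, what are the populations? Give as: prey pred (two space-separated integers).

Step 1: prey: 31+9-26=14; pred: 17+10-3=24
Step 2: prey: 14+4-16=2; pred: 24+6-4=26
Step 3: prey: 2+0-2=0; pred: 26+1-5=22
Step 4: prey: 0+0-0=0; pred: 22+0-4=18
Step 5: prey: 0+0-0=0; pred: 18+0-3=15
Step 6: prey: 0+0-0=0; pred: 15+0-3=12
Step 7: prey: 0+0-0=0; pred: 12+0-2=10

Answer: 0 10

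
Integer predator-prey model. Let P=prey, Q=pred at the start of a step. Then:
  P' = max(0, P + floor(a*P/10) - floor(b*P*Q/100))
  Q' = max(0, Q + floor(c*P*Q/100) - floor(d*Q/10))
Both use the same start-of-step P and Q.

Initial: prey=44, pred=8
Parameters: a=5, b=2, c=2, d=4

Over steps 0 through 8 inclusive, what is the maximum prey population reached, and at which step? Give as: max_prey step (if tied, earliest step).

Answer: 79 3

Derivation:
Step 1: prey: 44+22-7=59; pred: 8+7-3=12
Step 2: prey: 59+29-14=74; pred: 12+14-4=22
Step 3: prey: 74+37-32=79; pred: 22+32-8=46
Step 4: prey: 79+39-72=46; pred: 46+72-18=100
Step 5: prey: 46+23-92=0; pred: 100+92-40=152
Step 6: prey: 0+0-0=0; pred: 152+0-60=92
Step 7: prey: 0+0-0=0; pred: 92+0-36=56
Step 8: prey: 0+0-0=0; pred: 56+0-22=34
Max prey = 79 at step 3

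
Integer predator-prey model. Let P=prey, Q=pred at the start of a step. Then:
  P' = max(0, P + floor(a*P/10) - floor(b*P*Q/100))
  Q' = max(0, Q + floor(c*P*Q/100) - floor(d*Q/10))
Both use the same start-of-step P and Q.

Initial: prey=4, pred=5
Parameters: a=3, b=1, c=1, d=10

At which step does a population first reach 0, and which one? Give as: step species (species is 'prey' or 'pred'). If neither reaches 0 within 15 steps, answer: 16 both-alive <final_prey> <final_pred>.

Answer: 1 pred

Derivation:
Step 1: prey: 4+1-0=5; pred: 5+0-5=0
First extinction: pred at step 1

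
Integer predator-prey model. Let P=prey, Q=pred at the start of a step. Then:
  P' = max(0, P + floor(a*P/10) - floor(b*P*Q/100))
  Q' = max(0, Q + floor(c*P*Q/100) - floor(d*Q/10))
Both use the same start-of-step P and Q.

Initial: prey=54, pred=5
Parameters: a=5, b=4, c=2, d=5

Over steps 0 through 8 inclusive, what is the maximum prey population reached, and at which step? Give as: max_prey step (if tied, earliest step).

Step 1: prey: 54+27-10=71; pred: 5+5-2=8
Step 2: prey: 71+35-22=84; pred: 8+11-4=15
Step 3: prey: 84+42-50=76; pred: 15+25-7=33
Step 4: prey: 76+38-100=14; pred: 33+50-16=67
Step 5: prey: 14+7-37=0; pred: 67+18-33=52
Step 6: prey: 0+0-0=0; pred: 52+0-26=26
Step 7: prey: 0+0-0=0; pred: 26+0-13=13
Step 8: prey: 0+0-0=0; pred: 13+0-6=7
Max prey = 84 at step 2

Answer: 84 2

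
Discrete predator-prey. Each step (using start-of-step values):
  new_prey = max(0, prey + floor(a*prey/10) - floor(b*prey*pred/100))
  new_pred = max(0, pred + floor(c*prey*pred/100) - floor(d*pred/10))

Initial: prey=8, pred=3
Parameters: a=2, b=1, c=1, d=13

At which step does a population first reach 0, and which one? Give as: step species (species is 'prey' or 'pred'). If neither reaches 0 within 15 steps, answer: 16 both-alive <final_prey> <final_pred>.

Step 1: prey: 8+1-0=9; pred: 3+0-3=0
First extinction: pred at step 1

Answer: 1 pred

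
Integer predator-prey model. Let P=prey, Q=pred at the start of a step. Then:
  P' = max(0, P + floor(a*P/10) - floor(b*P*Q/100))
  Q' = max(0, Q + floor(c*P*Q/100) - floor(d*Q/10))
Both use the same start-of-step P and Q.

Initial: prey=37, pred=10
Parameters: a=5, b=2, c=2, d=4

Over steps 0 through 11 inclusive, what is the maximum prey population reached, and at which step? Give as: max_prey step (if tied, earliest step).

Answer: 66 3

Derivation:
Step 1: prey: 37+18-7=48; pred: 10+7-4=13
Step 2: prey: 48+24-12=60; pred: 13+12-5=20
Step 3: prey: 60+30-24=66; pred: 20+24-8=36
Step 4: prey: 66+33-47=52; pred: 36+47-14=69
Step 5: prey: 52+26-71=7; pred: 69+71-27=113
Step 6: prey: 7+3-15=0; pred: 113+15-45=83
Step 7: prey: 0+0-0=0; pred: 83+0-33=50
Step 8: prey: 0+0-0=0; pred: 50+0-20=30
Step 9: prey: 0+0-0=0; pred: 30+0-12=18
Step 10: prey: 0+0-0=0; pred: 18+0-7=11
Step 11: prey: 0+0-0=0; pred: 11+0-4=7
Max prey = 66 at step 3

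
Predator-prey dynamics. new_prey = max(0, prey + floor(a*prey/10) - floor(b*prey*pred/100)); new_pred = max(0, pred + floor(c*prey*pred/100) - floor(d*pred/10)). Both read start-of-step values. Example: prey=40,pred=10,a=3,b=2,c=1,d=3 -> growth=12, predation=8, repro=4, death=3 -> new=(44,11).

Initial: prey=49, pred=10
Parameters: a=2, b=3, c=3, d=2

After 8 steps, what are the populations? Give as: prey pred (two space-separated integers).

Step 1: prey: 49+9-14=44; pred: 10+14-2=22
Step 2: prey: 44+8-29=23; pred: 22+29-4=47
Step 3: prey: 23+4-32=0; pred: 47+32-9=70
Step 4: prey: 0+0-0=0; pred: 70+0-14=56
Step 5: prey: 0+0-0=0; pred: 56+0-11=45
Step 6: prey: 0+0-0=0; pred: 45+0-9=36
Step 7: prey: 0+0-0=0; pred: 36+0-7=29
Step 8: prey: 0+0-0=0; pred: 29+0-5=24

Answer: 0 24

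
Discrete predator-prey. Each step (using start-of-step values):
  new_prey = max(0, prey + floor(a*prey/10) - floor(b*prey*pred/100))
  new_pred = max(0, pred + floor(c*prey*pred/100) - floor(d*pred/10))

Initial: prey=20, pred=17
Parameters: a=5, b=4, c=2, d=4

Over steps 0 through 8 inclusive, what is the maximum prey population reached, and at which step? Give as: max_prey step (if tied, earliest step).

Step 1: prey: 20+10-13=17; pred: 17+6-6=17
Step 2: prey: 17+8-11=14; pred: 17+5-6=16
Step 3: prey: 14+7-8=13; pred: 16+4-6=14
Step 4: prey: 13+6-7=12; pred: 14+3-5=12
Step 5: prey: 12+6-5=13; pred: 12+2-4=10
Step 6: prey: 13+6-5=14; pred: 10+2-4=8
Step 7: prey: 14+7-4=17; pred: 8+2-3=7
Step 8: prey: 17+8-4=21; pred: 7+2-2=7
Max prey = 21 at step 8

Answer: 21 8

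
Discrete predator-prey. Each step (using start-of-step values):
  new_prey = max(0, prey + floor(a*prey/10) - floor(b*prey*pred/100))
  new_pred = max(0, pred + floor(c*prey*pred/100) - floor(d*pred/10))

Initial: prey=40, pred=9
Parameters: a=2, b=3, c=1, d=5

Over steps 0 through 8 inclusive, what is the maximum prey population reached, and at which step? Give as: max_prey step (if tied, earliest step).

Step 1: prey: 40+8-10=38; pred: 9+3-4=8
Step 2: prey: 38+7-9=36; pred: 8+3-4=7
Step 3: prey: 36+7-7=36; pred: 7+2-3=6
Step 4: prey: 36+7-6=37; pred: 6+2-3=5
Step 5: prey: 37+7-5=39; pred: 5+1-2=4
Step 6: prey: 39+7-4=42; pred: 4+1-2=3
Step 7: prey: 42+8-3=47; pred: 3+1-1=3
Step 8: prey: 47+9-4=52; pred: 3+1-1=3
Max prey = 52 at step 8

Answer: 52 8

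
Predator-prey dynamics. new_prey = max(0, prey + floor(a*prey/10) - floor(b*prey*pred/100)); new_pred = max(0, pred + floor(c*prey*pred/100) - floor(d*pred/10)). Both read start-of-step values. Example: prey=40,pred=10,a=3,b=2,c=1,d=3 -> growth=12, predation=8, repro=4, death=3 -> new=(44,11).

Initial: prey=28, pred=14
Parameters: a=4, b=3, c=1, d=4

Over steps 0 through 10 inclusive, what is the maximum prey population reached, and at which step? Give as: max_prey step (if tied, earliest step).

Answer: 65 10

Derivation:
Step 1: prey: 28+11-11=28; pred: 14+3-5=12
Step 2: prey: 28+11-10=29; pred: 12+3-4=11
Step 3: prey: 29+11-9=31; pred: 11+3-4=10
Step 4: prey: 31+12-9=34; pred: 10+3-4=9
Step 5: prey: 34+13-9=38; pred: 9+3-3=9
Step 6: prey: 38+15-10=43; pred: 9+3-3=9
Step 7: prey: 43+17-11=49; pred: 9+3-3=9
Step 8: prey: 49+19-13=55; pred: 9+4-3=10
Step 9: prey: 55+22-16=61; pred: 10+5-4=11
Step 10: prey: 61+24-20=65; pred: 11+6-4=13
Max prey = 65 at step 10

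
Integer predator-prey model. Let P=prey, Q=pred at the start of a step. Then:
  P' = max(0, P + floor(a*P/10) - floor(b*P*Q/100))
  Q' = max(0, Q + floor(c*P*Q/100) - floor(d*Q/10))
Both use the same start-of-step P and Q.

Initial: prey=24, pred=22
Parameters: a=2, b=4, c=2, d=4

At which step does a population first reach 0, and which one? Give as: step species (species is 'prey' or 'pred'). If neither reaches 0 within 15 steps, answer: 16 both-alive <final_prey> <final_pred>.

Answer: 16 both-alive 1 2

Derivation:
Step 1: prey: 24+4-21=7; pred: 22+10-8=24
Step 2: prey: 7+1-6=2; pred: 24+3-9=18
Step 3: prey: 2+0-1=1; pred: 18+0-7=11
Step 4: prey: 1+0-0=1; pred: 11+0-4=7
Step 5: prey: 1+0-0=1; pred: 7+0-2=5
Step 6: prey: 1+0-0=1; pred: 5+0-2=3
Step 7: prey: 1+0-0=1; pred: 3+0-1=2
Step 8: prey: 1+0-0=1; pred: 2+0-0=2
Steps 9-15: state stable at prey=1, pred=2 (no change)
No extinction within 15 steps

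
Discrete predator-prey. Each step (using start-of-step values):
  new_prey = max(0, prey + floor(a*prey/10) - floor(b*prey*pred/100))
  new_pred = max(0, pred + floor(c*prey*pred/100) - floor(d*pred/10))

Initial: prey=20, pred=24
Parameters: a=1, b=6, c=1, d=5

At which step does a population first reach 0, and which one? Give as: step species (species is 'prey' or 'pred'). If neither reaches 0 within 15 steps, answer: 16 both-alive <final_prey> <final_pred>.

Answer: 1 prey

Derivation:
Step 1: prey: 20+2-28=0; pred: 24+4-12=16
First extinction: prey at step 1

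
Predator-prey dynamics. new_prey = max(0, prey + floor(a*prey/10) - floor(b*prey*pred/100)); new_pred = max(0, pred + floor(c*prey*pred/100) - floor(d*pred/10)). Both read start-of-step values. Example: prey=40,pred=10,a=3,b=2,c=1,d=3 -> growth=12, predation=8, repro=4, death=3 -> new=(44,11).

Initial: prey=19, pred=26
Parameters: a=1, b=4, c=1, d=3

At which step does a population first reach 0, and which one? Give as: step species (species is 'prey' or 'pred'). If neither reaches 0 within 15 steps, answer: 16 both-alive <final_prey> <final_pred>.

Step 1: prey: 19+1-19=1; pred: 26+4-7=23
Step 2: prey: 1+0-0=1; pred: 23+0-6=17
Step 3: prey: 1+0-0=1; pred: 17+0-5=12
Step 4: prey: 1+0-0=1; pred: 12+0-3=9
Step 5: prey: 1+0-0=1; pred: 9+0-2=7
Step 6: prey: 1+0-0=1; pred: 7+0-2=5
Step 7: prey: 1+0-0=1; pred: 5+0-1=4
Step 8: prey: 1+0-0=1; pred: 4+0-1=3
Step 9: prey: 1+0-0=1; pred: 3+0-0=3
Steps 10-15: state stable at prey=1, pred=3 (no change)
No extinction within 15 steps

Answer: 16 both-alive 1 3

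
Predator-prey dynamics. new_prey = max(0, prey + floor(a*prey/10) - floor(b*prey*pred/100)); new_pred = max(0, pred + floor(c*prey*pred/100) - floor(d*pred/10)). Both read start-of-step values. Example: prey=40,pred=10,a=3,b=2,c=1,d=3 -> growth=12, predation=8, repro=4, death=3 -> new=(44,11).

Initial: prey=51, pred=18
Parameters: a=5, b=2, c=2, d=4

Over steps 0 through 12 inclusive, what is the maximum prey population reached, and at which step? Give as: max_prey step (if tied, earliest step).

Answer: 58 1

Derivation:
Step 1: prey: 51+25-18=58; pred: 18+18-7=29
Step 2: prey: 58+29-33=54; pred: 29+33-11=51
Step 3: prey: 54+27-55=26; pred: 51+55-20=86
Step 4: prey: 26+13-44=0; pred: 86+44-34=96
Step 5: prey: 0+0-0=0; pred: 96+0-38=58
Step 6: prey: 0+0-0=0; pred: 58+0-23=35
Step 7: prey: 0+0-0=0; pred: 35+0-14=21
Step 8: prey: 0+0-0=0; pred: 21+0-8=13
Step 9: prey: 0+0-0=0; pred: 13+0-5=8
Step 10: prey: 0+0-0=0; pred: 8+0-3=5
Step 11: prey: 0+0-0=0; pred: 5+0-2=3
Step 12: prey: 0+0-0=0; pred: 3+0-1=2
Max prey = 58 at step 1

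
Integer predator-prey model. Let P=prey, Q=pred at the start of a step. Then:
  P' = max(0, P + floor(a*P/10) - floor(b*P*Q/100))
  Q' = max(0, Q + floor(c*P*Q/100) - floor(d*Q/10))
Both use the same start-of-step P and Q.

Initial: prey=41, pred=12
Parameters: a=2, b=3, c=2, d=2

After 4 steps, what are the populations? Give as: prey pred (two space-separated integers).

Answer: 1 35

Derivation:
Step 1: prey: 41+8-14=35; pred: 12+9-2=19
Step 2: prey: 35+7-19=23; pred: 19+13-3=29
Step 3: prey: 23+4-20=7; pred: 29+13-5=37
Step 4: prey: 7+1-7=1; pred: 37+5-7=35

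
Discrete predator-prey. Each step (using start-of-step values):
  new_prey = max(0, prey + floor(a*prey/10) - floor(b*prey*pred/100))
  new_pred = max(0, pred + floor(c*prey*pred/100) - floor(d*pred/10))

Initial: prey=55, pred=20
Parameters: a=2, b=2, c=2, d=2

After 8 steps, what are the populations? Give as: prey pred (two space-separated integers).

Step 1: prey: 55+11-22=44; pred: 20+22-4=38
Step 2: prey: 44+8-33=19; pred: 38+33-7=64
Step 3: prey: 19+3-24=0; pred: 64+24-12=76
Step 4: prey: 0+0-0=0; pred: 76+0-15=61
Step 5: prey: 0+0-0=0; pred: 61+0-12=49
Step 6: prey: 0+0-0=0; pred: 49+0-9=40
Step 7: prey: 0+0-0=0; pred: 40+0-8=32
Step 8: prey: 0+0-0=0; pred: 32+0-6=26

Answer: 0 26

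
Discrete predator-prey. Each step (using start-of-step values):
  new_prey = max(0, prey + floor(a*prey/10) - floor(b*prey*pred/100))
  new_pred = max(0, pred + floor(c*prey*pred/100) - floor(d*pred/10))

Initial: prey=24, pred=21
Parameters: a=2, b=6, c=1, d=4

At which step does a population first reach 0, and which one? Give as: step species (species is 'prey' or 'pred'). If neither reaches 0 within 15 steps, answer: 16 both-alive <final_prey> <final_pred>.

Answer: 1 prey

Derivation:
Step 1: prey: 24+4-30=0; pred: 21+5-8=18
First extinction: prey at step 1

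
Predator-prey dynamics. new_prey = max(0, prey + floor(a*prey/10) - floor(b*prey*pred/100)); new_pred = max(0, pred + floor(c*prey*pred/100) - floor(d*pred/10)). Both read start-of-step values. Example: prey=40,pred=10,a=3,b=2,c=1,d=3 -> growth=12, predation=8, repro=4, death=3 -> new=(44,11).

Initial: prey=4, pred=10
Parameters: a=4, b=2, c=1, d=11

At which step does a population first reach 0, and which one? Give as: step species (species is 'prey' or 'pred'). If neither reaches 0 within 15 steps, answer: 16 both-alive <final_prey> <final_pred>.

Answer: 1 pred

Derivation:
Step 1: prey: 4+1-0=5; pred: 10+0-11=0
First extinction: pred at step 1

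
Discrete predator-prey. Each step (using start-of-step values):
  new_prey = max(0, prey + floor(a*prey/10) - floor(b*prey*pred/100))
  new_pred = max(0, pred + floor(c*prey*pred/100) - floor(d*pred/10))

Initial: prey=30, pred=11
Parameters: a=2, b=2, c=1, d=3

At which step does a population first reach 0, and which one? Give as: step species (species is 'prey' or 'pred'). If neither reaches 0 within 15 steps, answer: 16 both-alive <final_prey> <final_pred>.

Answer: 16 both-alive 30 11

Derivation:
Step 1: prey: 30+6-6=30; pred: 11+3-3=11
Steps 2-15: state stable at prey=30, pred=11 (no change)
No extinction within 15 steps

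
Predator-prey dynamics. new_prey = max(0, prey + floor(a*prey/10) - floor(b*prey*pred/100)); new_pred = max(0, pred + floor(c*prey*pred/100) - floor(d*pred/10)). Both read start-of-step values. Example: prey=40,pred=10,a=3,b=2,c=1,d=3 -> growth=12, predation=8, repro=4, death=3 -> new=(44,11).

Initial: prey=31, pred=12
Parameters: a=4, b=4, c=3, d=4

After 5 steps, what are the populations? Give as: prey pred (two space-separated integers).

Step 1: prey: 31+12-14=29; pred: 12+11-4=19
Step 2: prey: 29+11-22=18; pred: 19+16-7=28
Step 3: prey: 18+7-20=5; pred: 28+15-11=32
Step 4: prey: 5+2-6=1; pred: 32+4-12=24
Step 5: prey: 1+0-0=1; pred: 24+0-9=15

Answer: 1 15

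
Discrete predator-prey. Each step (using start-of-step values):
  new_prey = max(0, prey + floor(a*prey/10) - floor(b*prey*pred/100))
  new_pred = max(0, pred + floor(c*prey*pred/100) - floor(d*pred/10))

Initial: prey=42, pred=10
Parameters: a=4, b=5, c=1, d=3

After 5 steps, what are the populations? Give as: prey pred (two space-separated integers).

Answer: 16 11

Derivation:
Step 1: prey: 42+16-21=37; pred: 10+4-3=11
Step 2: prey: 37+14-20=31; pred: 11+4-3=12
Step 3: prey: 31+12-18=25; pred: 12+3-3=12
Step 4: prey: 25+10-15=20; pred: 12+3-3=12
Step 5: prey: 20+8-12=16; pred: 12+2-3=11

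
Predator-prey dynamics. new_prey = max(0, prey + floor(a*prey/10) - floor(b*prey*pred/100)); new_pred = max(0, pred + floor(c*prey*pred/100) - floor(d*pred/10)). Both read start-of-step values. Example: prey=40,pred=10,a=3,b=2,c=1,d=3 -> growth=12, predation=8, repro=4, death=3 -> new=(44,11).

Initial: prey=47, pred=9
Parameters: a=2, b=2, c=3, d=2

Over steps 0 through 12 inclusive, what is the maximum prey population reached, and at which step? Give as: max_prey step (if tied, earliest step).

Step 1: prey: 47+9-8=48; pred: 9+12-1=20
Step 2: prey: 48+9-19=38; pred: 20+28-4=44
Step 3: prey: 38+7-33=12; pred: 44+50-8=86
Step 4: prey: 12+2-20=0; pred: 86+30-17=99
Step 5: prey: 0+0-0=0; pred: 99+0-19=80
Step 6: prey: 0+0-0=0; pred: 80+0-16=64
Step 7: prey: 0+0-0=0; pred: 64+0-12=52
Step 8: prey: 0+0-0=0; pred: 52+0-10=42
Step 9: prey: 0+0-0=0; pred: 42+0-8=34
Step 10: prey: 0+0-0=0; pred: 34+0-6=28
Step 11: prey: 0+0-0=0; pred: 28+0-5=23
Step 12: prey: 0+0-0=0; pred: 23+0-4=19
Max prey = 48 at step 1

Answer: 48 1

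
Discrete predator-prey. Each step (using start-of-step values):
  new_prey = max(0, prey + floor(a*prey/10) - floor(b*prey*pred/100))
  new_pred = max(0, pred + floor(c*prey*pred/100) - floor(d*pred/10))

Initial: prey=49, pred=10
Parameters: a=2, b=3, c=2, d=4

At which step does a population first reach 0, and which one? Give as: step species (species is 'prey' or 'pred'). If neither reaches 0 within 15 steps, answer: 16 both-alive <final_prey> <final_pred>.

Answer: 16 both-alive 2 2

Derivation:
Step 1: prey: 49+9-14=44; pred: 10+9-4=15
Step 2: prey: 44+8-19=33; pred: 15+13-6=22
Step 3: prey: 33+6-21=18; pred: 22+14-8=28
Step 4: prey: 18+3-15=6; pred: 28+10-11=27
Step 5: prey: 6+1-4=3; pred: 27+3-10=20
Step 6: prey: 3+0-1=2; pred: 20+1-8=13
Step 7: prey: 2+0-0=2; pred: 13+0-5=8
Step 8: prey: 2+0-0=2; pred: 8+0-3=5
Step 9: prey: 2+0-0=2; pred: 5+0-2=3
Step 10: prey: 2+0-0=2; pred: 3+0-1=2
Step 11: prey: 2+0-0=2; pred: 2+0-0=2
Steps 12-15: state stable at prey=2, pred=2 (no change)
No extinction within 15 steps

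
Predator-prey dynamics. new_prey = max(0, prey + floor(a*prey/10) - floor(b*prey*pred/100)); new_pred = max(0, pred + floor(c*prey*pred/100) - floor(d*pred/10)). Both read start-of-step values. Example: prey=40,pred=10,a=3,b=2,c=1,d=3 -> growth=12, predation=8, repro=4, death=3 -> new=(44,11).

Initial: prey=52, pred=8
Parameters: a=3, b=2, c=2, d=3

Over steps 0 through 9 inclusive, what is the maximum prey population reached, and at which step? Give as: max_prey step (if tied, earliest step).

Step 1: prey: 52+15-8=59; pred: 8+8-2=14
Step 2: prey: 59+17-16=60; pred: 14+16-4=26
Step 3: prey: 60+18-31=47; pred: 26+31-7=50
Step 4: prey: 47+14-47=14; pred: 50+47-15=82
Step 5: prey: 14+4-22=0; pred: 82+22-24=80
Step 6: prey: 0+0-0=0; pred: 80+0-24=56
Step 7: prey: 0+0-0=0; pred: 56+0-16=40
Step 8: prey: 0+0-0=0; pred: 40+0-12=28
Step 9: prey: 0+0-0=0; pred: 28+0-8=20
Max prey = 60 at step 2

Answer: 60 2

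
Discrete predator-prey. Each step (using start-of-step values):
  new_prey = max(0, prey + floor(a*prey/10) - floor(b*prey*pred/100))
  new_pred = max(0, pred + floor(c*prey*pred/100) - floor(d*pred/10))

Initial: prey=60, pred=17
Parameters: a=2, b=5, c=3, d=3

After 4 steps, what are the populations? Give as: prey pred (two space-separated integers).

Step 1: prey: 60+12-51=21; pred: 17+30-5=42
Step 2: prey: 21+4-44=0; pred: 42+26-12=56
Step 3: prey: 0+0-0=0; pred: 56+0-16=40
Step 4: prey: 0+0-0=0; pred: 40+0-12=28

Answer: 0 28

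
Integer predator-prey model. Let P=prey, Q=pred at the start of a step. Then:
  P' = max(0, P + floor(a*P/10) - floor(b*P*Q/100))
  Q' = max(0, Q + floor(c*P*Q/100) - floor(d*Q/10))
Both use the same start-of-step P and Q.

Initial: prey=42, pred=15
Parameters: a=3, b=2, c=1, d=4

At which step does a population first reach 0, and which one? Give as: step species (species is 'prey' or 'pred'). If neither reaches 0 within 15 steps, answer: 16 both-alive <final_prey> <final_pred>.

Answer: 16 both-alive 42 15

Derivation:
Step 1: prey: 42+12-12=42; pred: 15+6-6=15
Steps 2-15: state stable at prey=42, pred=15 (no change)
No extinction within 15 steps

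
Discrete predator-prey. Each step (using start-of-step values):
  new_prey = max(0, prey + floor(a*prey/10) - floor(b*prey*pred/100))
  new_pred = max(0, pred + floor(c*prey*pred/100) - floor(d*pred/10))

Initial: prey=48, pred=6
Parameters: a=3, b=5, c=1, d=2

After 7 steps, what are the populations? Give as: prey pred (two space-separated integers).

Step 1: prey: 48+14-14=48; pred: 6+2-1=7
Step 2: prey: 48+14-16=46; pred: 7+3-1=9
Step 3: prey: 46+13-20=39; pred: 9+4-1=12
Step 4: prey: 39+11-23=27; pred: 12+4-2=14
Step 5: prey: 27+8-18=17; pred: 14+3-2=15
Step 6: prey: 17+5-12=10; pred: 15+2-3=14
Step 7: prey: 10+3-7=6; pred: 14+1-2=13

Answer: 6 13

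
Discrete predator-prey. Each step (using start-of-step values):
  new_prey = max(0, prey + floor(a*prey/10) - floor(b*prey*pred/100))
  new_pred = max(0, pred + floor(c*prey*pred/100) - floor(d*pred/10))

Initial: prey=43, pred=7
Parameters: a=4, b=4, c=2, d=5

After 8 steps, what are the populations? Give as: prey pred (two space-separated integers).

Answer: 2 5

Derivation:
Step 1: prey: 43+17-12=48; pred: 7+6-3=10
Step 2: prey: 48+19-19=48; pred: 10+9-5=14
Step 3: prey: 48+19-26=41; pred: 14+13-7=20
Step 4: prey: 41+16-32=25; pred: 20+16-10=26
Step 5: prey: 25+10-26=9; pred: 26+13-13=26
Step 6: prey: 9+3-9=3; pred: 26+4-13=17
Step 7: prey: 3+1-2=2; pred: 17+1-8=10
Step 8: prey: 2+0-0=2; pred: 10+0-5=5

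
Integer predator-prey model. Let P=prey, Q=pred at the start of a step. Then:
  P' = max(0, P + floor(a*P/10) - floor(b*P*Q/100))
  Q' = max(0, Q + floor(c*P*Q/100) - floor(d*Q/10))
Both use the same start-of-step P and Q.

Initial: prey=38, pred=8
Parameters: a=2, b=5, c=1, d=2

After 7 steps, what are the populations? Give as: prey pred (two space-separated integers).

Answer: 5 6

Derivation:
Step 1: prey: 38+7-15=30; pred: 8+3-1=10
Step 2: prey: 30+6-15=21; pred: 10+3-2=11
Step 3: prey: 21+4-11=14; pred: 11+2-2=11
Step 4: prey: 14+2-7=9; pred: 11+1-2=10
Step 5: prey: 9+1-4=6; pred: 10+0-2=8
Step 6: prey: 6+1-2=5; pred: 8+0-1=7
Step 7: prey: 5+1-1=5; pred: 7+0-1=6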